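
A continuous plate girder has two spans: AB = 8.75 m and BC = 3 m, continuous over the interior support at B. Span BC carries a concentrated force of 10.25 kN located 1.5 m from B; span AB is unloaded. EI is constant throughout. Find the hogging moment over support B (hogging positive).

M_B = 1.472 kN·m

Take M_B as the redundant. Released structure: two simple spans AB and BC with a hinge at B.
End slopes at the hinge B, treating each span as simply supported:
  span BC: point load 10.25 at a = 1.5: Pab(L + b)/(6LEI) = 5.766/EI
  relative rotation θ_0 = (0 + 5.766)/EI = 5.766/EI
A unit hogging moment at B produces rotation L₁/(3EI) + L₂/(3EI) = 3.917/EI.
Compatibility: M_B·(L₁+L₂)/(3EI) = θ_0, giving M_B = 1.472 kN·m (hogging).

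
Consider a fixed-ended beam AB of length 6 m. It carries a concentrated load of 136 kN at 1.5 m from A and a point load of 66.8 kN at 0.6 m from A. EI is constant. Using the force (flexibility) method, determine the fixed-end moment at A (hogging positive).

Take the two fixed-end moments M_A, M_B as redundants; the released structure is the simple span AB.
End rotations of the released simple span under the applied load (×1/EI):
  at A: point load 136 at a = 1.5: Pab(L + b)/(6LEI) = 267.8/EI
  at B: point load 136 at a = 1.5: Pab(L + a)/(6LEI) = 191.2/EI
  at A: point load 66.8 at a = 0.6: Pab(L + b)/(6LEI) = 68.54/EI
  at B: point load 66.8 at a = 0.6: Pab(L + a)/(6LEI) = 39.68/EI
  θ_A0 = 336.3/EI,  θ_B0 = 230.9/EI
Flexibility coefficients: a unit moment at one end gives L/(3EI) there and L/(6EI) at the far end, so f₁₁ = f₂₂ = 2/EI and f₁₂ = f₂₁ = 1/EI.
Compatibility — zero rotation at each built-in end:
  2 M_A + 1 M_B = 336.3
  1 M_A + 2 M_B = 230.9
Solving the pair gives M_A = 147.2 kN·m and M_B = 41.86 kN·m (hogging).

M_A = 147.2 kN·m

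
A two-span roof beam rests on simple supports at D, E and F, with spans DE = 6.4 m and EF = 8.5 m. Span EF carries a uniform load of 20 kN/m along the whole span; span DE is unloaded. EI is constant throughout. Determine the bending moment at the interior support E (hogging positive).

M_E = 103 kN·m

Release continuity at E by inserting a hinge; the redundant is the internal moment M_E. The primary structure is two simply-supported spans DE and EF.
Rotations at E on the released spans (each span's end-slope, ×1/EI):
  span EF: UDL 20: wL³/(24EI) = 511.8/EI
  relative rotation θ_0 = (0 + 511.8)/EI = 511.8/EI
A unit hogging moment at E produces rotation L₁/(3EI) + L₂/(3EI) = 4.967/EI.
Compatibility: M_E·(L₁+L₂)/(3EI) = θ_0, giving M_E = 103 kN·m (hogging).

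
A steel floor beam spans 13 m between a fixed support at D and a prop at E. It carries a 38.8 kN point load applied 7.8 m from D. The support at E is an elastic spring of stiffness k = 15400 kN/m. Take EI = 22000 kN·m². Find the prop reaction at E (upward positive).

Release the roller at E. Primary structure: cantilever fixed at D.
Downward deflection at the released point E due to the loads:
  point load 38.8 at a = 7.8: Pa²(3L − a)/(6EI) = 12275/EI
Flexibility coefficient — unit upward force at E: δ_{EE} = L³/(3EI) = 732.3/EI.
With EI = 22000 kN·m²: δ_0 = 0.55796 m and δ_{EE} = 0.033288 m/kN.
Compatibility — the spring shortens by R_E/k under the reaction it provides: δ_0 − R_E·δ_{EE} = R_E/k. With 1/k = 0.000065 m/kN, R_E = δ_0 / (δ_{EE} + 1/k) = 0.55796 / (0.033288 + 0.000065) = 16.73 kN.

R_E = 16.73 kN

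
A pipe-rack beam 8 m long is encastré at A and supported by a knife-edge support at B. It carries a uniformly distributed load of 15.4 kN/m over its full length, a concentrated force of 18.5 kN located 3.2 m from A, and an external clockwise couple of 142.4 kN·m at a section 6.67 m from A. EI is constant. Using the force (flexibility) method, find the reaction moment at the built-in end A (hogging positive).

M_A = 86.32 kN·m

Choose R_B as the redundant. The primary structure is the cantilever fixed at A.
Primary-structure tip deflection at B by superposition:
  UDL 15.4: wL⁴/(8EI) = 7885/EI
  point load 18.5 at a = 3.2: Pa²(3L − a)/(6EI) = 656.7/EI
  clockwise couple 142.4 at a = 6.67: M₀a(2L − a)/(2EI) = 4431/EI
  δ_0 = 12972/EI
Flexibility coefficient — unit upward force at B: δ_{BB} = L³/(3EI) = 170.7/EI.
The prop prevents deflection at B: R_B = δ_0/δ_{BB} = 12972/170.7 = 76.01 kN.
Moment equilibrium about A: M_A = Σ(load moments about A) − R_B·L = 694.4 − 76.01×8 = 86.32 kN·m.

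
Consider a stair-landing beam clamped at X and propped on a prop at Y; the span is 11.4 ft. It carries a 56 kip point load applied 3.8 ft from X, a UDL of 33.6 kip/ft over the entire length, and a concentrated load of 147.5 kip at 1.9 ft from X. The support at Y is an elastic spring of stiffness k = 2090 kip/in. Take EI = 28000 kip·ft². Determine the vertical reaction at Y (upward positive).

R_Y = 157.4 kip

Remove the prop at Y; the released (primary) structure is a cantilever built in at X.
Free-end deflection of the primary structure under the applied loading (downward +):
  point load 56 at a = 3.8: Pa²(3L − a)/(6EI) = 4097/EI
  UDL 33.6: wL⁴/(8EI) = 70936/EI
  point load 147.5 at a = 1.9: Pa²(3L − a)/(6EI) = 2866/EI
  δ_0 = 77900/EI
Flexibility coefficient — unit upward force at Y: δ_{YY} = L³/(3EI) = 493.8/EI.
With EI = 28000 kip·ft²: δ_0 = 2.7821 ft and δ_{YY} = 0.017637 ft/kip.
Compatibility — the spring shortens by R_Y/k under the reaction it provides: δ_0 − R_Y·δ_{YY} = R_Y/k. With 1/k = 1/(2090×12) ft/kip = 0.00004 ft/kip, R_Y = δ_0 / (δ_{YY} + 1/k) = 2.7821 / (0.017637 + 0.00004) = 157.4 kip.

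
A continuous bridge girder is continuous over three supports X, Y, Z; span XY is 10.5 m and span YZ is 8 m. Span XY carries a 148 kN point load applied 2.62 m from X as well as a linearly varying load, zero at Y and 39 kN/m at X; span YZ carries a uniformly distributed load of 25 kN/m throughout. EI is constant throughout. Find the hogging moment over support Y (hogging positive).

M_Y = 332 kN·m

Insert a hinge at Y; M_Y is the redundant, and each span becomes simply supported.
End slopes at the hinge Y, treating each span as simply supported:
  span XY: point load 148 at a = 2.62: Pab(L + a)/(6LEI) = 636.3/EI
  span XY: triangular load, peak 39: 7w₀L³/(360EI) = 877.9/EI
  span YZ: UDL 25: wL³/(24EI) = 533.3/EI
  relative rotation θ_0 = (1514 + 533.3)/EI = 2048/EI
A unit hogging moment at Y produces rotation L₁/(3EI) + L₂/(3EI) = 6.167/EI.
Compatibility: M_Y·(L₁+L₂)/(3EI) = θ_0, giving M_Y = 332 kN·m (hogging).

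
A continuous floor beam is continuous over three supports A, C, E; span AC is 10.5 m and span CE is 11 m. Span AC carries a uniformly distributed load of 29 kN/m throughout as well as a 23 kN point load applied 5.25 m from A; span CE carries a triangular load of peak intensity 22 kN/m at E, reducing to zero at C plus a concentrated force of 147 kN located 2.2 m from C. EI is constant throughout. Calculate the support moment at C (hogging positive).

M_C = 415.9 kN·m

Insert a hinge at C; M_C is the redundant, and each span becomes simply supported.
End slopes at the hinge C, treating each span as simply supported:
  span AC: UDL 29: wL³/(24EI) = 1399/EI
  span AC: point load 23 at a = 5.25: Pab(L + a)/(6LEI) = 158.5/EI
  span CE: triangular load, peak 22: 7w₀L³/(360EI) = 569.4/EI
  span CE: point load 147 at a = 2.2: Pab(L + b)/(6LEI) = 853.8/EI
  relative rotation θ_0 = (1557 + 1423)/EI = 2980/EI
A unit hogging moment at C produces rotation L₁/(3EI) + L₂/(3EI) = 7.167/EI.
Compatibility: M_C·(L₁+L₂)/(3EI) = θ_0, giving M_C = 415.9 kN·m (hogging).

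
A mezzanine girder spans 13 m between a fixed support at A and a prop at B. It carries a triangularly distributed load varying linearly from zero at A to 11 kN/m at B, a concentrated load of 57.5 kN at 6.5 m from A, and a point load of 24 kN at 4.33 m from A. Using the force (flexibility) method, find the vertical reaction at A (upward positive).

R_A = 92.16 kN

Choose R_B as the redundant. The primary structure is the cantilever fixed at A.
Downward deflection at the released point B due to the loads:
  triangular load, peak 11 at the free end: 11w₀L⁴/(120EI) = 28799/EI
  point load 57.5 at a = 6.5: Pa²(3L − a)/(6EI) = 13159/EI
  point load 24 at a = 4.33: Pa²(3L − a)/(6EI) = 2600/EI
  δ_0 = 44558/EI
Tip deflection under a unit load at B: L³/(3EI) = 732.3/EI.
Compatibility at B: δ_0 − R_B·δ_{BB} = 0, so R_B = 44558/732.3 = 60.84 kN.
Vertical equilibrium: R_A = ΣP − R_B = 153 − 60.84 = 92.16 kN.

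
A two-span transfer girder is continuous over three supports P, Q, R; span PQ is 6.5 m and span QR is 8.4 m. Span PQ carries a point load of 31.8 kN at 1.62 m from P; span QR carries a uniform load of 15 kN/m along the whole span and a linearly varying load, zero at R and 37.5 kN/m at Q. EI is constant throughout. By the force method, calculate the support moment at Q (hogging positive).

Insert a hinge at Q; M_Q is the redundant, and each span becomes simply supported.
Rotations at Q on the released spans (each span's end-slope, ×1/EI):
  span PQ: point load 31.8 at a = 1.62: Pab(L + a)/(6LEI) = 52.34/EI
  span QR: UDL 15: wL³/(24EI) = 370.4/EI
  span QR: triangular load, peak 37.5: w₀L³/(45EI) = 493.9/EI
  relative rotation θ_0 = (52.34 + 864.4)/EI = 916.7/EI
A unit hogging moment at Q produces rotation L₁/(3EI) + L₂/(3EI) = 4.967/EI.
Slope continuity at Q: θ_0 = M_Q·4.967/EI, so M_Q = 916.7/4.967 = 184.6 kN·m (hogging).

M_Q = 184.6 kN·m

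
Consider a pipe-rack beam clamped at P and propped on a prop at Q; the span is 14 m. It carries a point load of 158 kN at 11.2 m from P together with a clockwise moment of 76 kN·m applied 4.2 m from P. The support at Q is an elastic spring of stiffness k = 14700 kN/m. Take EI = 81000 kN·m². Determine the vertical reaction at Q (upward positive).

Release the roller at Q. Primary structure: cantilever fixed at P.
Primary-structure tip deflection at Q by superposition:
  point load 158 at a = 11.2: Pa²(3L − a)/(6EI) = 101740/EI
  clockwise couple 76 at a = 4.2: M₀a(2L − a)/(2EI) = 3798/EI
  δ_0 = 105539/EI
Flexibility coefficient — unit upward force at Q: δ_{QQ} = L³/(3EI) = 914.7/EI.
With EI = 81000 kN·m²: δ_0 = 1.3029 m and δ_{QQ} = 0.011292 m/kN.
Compatibility — the spring shortens by R_Q/k under the reaction it provides: δ_0 − R_Q·δ_{QQ} = R_Q/k. With 1/k = 0.000068 m/kN, R_Q = δ_0 / (δ_{QQ} + 1/k) = 1.3029 / (0.011292 + 0.000068) = 114.7 kN.

R_Q = 114.7 kN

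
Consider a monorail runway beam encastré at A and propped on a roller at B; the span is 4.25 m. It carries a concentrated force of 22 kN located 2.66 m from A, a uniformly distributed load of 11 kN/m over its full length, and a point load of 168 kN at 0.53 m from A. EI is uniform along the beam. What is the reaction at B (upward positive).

R_B = 31.52 kN

Remove the prop at B; the released (primary) structure is a cantilever built in at A.
Primary-structure tip deflection at B by superposition:
  point load 22 at a = 2.66: Pa²(3L − a)/(6EI) = 261.8/EI
  UDL 11: wL⁴/(8EI) = 448.6/EI
  point load 168 at a = 0.53: Pa²(3L − a)/(6EI) = 96.11/EI
  δ_0 = 806.5/EI
Tip deflection under a unit load at B: L³/(3EI) = 25.59/EI.
The prop prevents deflection at B: R_B = δ_0/δ_{BB} = 806.5/25.59 = 31.52 kN.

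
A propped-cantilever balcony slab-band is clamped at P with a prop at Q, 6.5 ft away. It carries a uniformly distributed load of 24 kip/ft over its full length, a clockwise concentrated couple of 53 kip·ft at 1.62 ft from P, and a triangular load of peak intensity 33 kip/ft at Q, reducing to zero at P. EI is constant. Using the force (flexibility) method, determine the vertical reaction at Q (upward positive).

Remove the prop at Q; the released (primary) structure is a cantilever built in at P.
Free-end deflection of the primary structure under the applied loading (downward +):
  UDL 24: wL⁴/(8EI) = 5355/EI
  clockwise couple 53 at a = 1.62: M₀a(2L − a)/(2EI) = 488.5/EI
  triangular load, peak 33 at the free end: 11w₀L⁴/(120EI) = 5400/EI
  δ_0 = 11244/EI
Tip deflection under a unit load at Q: L³/(3EI) = 91.54/EI.
The prop prevents deflection at Q: R_Q = δ_0/δ_{QQ} = 11244/91.54 = 122.8 kip.

R_Q = 122.8 kip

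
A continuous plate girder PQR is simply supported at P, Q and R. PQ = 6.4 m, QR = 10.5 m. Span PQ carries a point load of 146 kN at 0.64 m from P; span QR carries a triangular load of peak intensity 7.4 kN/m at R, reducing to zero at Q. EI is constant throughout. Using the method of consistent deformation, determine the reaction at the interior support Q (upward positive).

R_Q = 39.39 kN

Release continuity at Q by inserting a hinge; the redundant is the internal moment M_Q. The primary structure is two simply-supported spans PQ and QR.
Discontinuity in slope at Q on the released structure — sum the simple-span end rotations:
  span PQ: point load 146 at a = 0.64: Pab(L + a)/(6LEI) = 98.67/EI
  span QR: triangular load, peak 7.4: 7w₀L³/(360EI) = 166.6/EI
  relative rotation θ_0 = (98.67 + 166.6)/EI = 265.2/EI
A unit hogging moment at Q produces rotation L₁/(3EI) + L₂/(3EI) = 5.633/EI.
Slope continuity at Q: θ_0 = M_Q·5.633/EI, so M_Q = 265.2/5.633 = 47.08 kN·m (hogging).
Span PQ, ΣM about P with M_Q applied at Q: R_Q^{PQ}·6.4 = 93.44 + 47.08, so R_Q^{PQ} = 21.96 kN and R_P = 146 − 21.96 = 124 kN.
Span QR, ΣM about R: R_Q^{QR}·10.5 = 136 + 47.08, so R_Q^{QR} = 17.43 kN and R_R = 38.85 − 17.43 = 21.42 kN.
R_Q = 21.96 + 17.43 = 39.39 kN.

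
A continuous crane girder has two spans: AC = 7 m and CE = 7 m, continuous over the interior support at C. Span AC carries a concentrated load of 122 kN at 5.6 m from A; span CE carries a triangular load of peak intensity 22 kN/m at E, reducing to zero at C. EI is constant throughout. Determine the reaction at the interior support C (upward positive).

Release continuity at C by inserting a hinge; the redundant is the internal moment M_C. The primary structure is two simply-supported spans AC and CE.
Rotations at C on the released spans (each span's end-slope, ×1/EI):
  span AC: point load 122 at a = 5.6: Pab(L + a)/(6LEI) = 286.9/EI
  span CE: triangular load, peak 22: 7w₀L³/(360EI) = 146.7/EI
  relative rotation θ_0 = (286.9 + 146.7)/EI = 433.7/EI
A unit hogging moment at C produces rotation L₁/(3EI) + L₂/(3EI) = 4.667/EI.
Slope continuity at C: θ_0 = M_C·4.667/EI, so M_C = 433.7/4.667 = 92.93 kN·m (hogging).
Span AC, ΣM about A with M_C applied at C: R_C^{AC}·7 = 683.2 + 92.93, so R_C^{AC} = 110.9 kN and R_A = 122 − 110.9 = 11.12 kN.
Span CE, ΣM about E: R_C^{CE}·7 = 179.7 + 92.93, so R_C^{CE} = 38.94 kN and R_E = 77 − 38.94 = 38.06 kN.
R_C = 110.9 + 38.94 = 149.8 kN.

R_C = 149.8 kN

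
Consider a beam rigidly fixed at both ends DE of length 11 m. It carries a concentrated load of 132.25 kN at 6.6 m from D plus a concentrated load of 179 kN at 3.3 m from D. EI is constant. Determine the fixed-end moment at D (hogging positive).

M_D = 429.1 kN·m

Release both end moments; the primary structure is a simply-supported span DE with redundants M_D and M_E.
Simple-span end rotations at D and E under the given loads:
  at D: point load 132.25 at a = 6.6: Pab(L + b)/(6LEI) = 896.1/EI
  at E: point load 132.25 at a = 6.6: Pab(L + a)/(6LEI) = 1024/EI
  at D: point load 179 at a = 3.3: Pab(L + b)/(6LEI) = 1289/EI
  at E: point load 179 at a = 3.3: Pab(L + a)/(6LEI) = 985.5/EI
  θ_D0 = 2185/EI,  θ_E0 = 2010/EI
Flexibility coefficients: a unit moment at one end gives L/(3EI) there and L/(6EI) at the far end, so f₁₁ = f₂₂ = 3.667/EI and f₁₂ = f₂₁ = 1.833/EI.
Compatibility — zero rotation at each built-in end:
  3.667 M_D + 1.833 M_E = 2185
  1.833 M_D + 3.667 M_E = 2010
Solving the pair gives M_D = 429.1 kN·m and M_E = 333.5 kN·m (hogging).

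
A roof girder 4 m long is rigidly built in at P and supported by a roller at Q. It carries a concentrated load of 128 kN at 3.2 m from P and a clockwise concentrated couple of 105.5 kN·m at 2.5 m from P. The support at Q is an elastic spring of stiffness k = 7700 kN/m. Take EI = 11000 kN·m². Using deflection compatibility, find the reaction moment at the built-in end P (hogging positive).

Choose R_Q as the redundant. The primary structure is the cantilever fixed at P.
Deflection at Q on the released cantilever, summing each load's contribution:
  point load 128 at a = 3.2: Pa²(3L − a)/(6EI) = 1922/EI
  clockwise couple 105.5 at a = 2.5: M₀a(2L − a)/(2EI) = 725.3/EI
  δ_0 = 2648/EI
Tip deflection under a unit load at Q: L³/(3EI) = 21.33/EI.
With EI = 11000 kN·m²: δ_0 = 0.2407 m and δ_{QQ} = 0.001939 m/kN.
Compatibility — the spring shortens by R_Q/k under the reaction it provides: δ_0 − R_Q·δ_{QQ} = R_Q/k. With 1/k = 0.00013 m/kN, R_Q = δ_0 / (δ_{QQ} + 1/k) = 0.2407 / (0.001939 + 0.00013) = 116.3 kN.
Moment equilibrium about P: M_P = Σ(load moments about P) − R_Q·L = 515.1 − 116.3×4 = 49.81 kN·m.

M_P = 49.81 kN·m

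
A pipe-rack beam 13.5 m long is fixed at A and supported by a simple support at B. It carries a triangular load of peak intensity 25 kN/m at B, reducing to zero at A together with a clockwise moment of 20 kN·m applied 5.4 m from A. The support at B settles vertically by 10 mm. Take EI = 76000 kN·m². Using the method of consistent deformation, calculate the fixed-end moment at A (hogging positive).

M_A = 279.1 kN·m

Take the reaction at B as the redundant and release it; the primary structure is a cantilever fixed at A.
Free-end deflection of the primary structure under the applied loading (downward +):
  triangular load, peak 25 at the free end: 11w₀L⁴/(120EI) = 76118/EI
  clockwise couple 20 at a = 5.4: M₀a(2L − a)/(2EI) = 1166/EI
  δ_0 = 77284/EI
Tip deflection under a unit load at B: L³/(3EI) = 820.1/EI.
With EI = 76000 kN·m²: δ_0 = 1.0169 m and δ_{BB} = 0.010791 m/kN.
Compatibility — the beam at B must follow the support down by 0.01 m: δ_0 − R_B·δ_{BB} = 0.01, so R_B = (1.0169 − 0.01)/0.010791 = 93.31 kN.
Moment equilibrium about A: M_A = Σ(load moments about A) − R_B·L = 1539 − 93.31×13.5 = 279.1 kN·m.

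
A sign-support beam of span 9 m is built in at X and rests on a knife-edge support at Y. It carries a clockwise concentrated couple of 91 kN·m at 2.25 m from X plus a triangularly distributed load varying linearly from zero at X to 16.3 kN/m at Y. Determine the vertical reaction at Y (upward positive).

Remove the prop at Y; the released (primary) structure is a cantilever built in at X.
Primary-structure tip deflection at Y by superposition:
  clockwise couple 91 at a = 2.25: M₀a(2L − a)/(2EI) = 1612/EI
  triangular load, peak 16.3 at the free end: 11w₀L⁴/(120EI) = 9803/EI
  δ_0 = 11416/EI
Flexibility coefficient — unit upward force at Y: δ_{YY} = L³/(3EI) = 243/EI.
The prop prevents deflection at Y: R_Y = δ_0/δ_{YY} = 11416/243 = 46.98 kN.

R_Y = 46.98 kN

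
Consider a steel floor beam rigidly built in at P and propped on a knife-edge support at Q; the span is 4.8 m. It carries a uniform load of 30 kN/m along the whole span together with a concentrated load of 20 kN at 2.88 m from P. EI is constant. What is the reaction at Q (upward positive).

Remove the prop at Q; the released (primary) structure is a cantilever built in at P.
Free-end deflection of the primary structure under the applied loading (downward +):
  UDL 30: wL⁴/(8EI) = 1991/EI
  point load 20 at a = 2.88: Pa²(3L − a)/(6EI) = 318.5/EI
  δ_0 = 2309/EI
Flexibility coefficient — unit upward force at Q: δ_{QQ} = L³/(3EI) = 36.86/EI.
The prop prevents deflection at Q: R_Q = δ_0/δ_{QQ} = 2309/36.86 = 62.64 kN.

R_Q = 62.64 kN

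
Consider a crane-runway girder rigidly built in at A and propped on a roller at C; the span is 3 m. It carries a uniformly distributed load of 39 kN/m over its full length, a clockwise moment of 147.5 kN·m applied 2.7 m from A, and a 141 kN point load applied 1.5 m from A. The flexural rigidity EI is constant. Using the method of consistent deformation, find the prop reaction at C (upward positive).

R_C = 160.9 kN

Remove the prop at C; the released (primary) structure is a cantilever built in at A.
Free-end deflection of the primary structure under the applied loading (downward +):
  UDL 39: wL⁴/(8EI) = 394.9/EI
  clockwise couple 147.5 at a = 2.7: M₀a(2L − a)/(2EI) = 657.1/EI
  point load 141 at a = 1.5: Pa²(3L − a)/(6EI) = 396.6/EI
  δ_0 = 1449/EI
Tip deflection under a unit load at C: L³/(3EI) = 9/EI.
Compatibility at C: δ_0 − R_C·δ_{CC} = 0, so R_C = 1449/9 = 160.9 kN.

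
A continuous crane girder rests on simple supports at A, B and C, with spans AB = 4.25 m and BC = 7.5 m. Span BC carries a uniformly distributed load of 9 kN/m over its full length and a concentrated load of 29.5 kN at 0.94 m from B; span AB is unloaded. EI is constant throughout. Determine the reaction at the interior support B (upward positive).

R_B = 79.79 kN

Insert a hinge at B; M_B is the redundant, and each span becomes simply supported.
End slopes at the hinge B, treating each span as simply supported:
  span BC: UDL 9: wL³/(24EI) = 158.2/EI
  span BC: point load 29.5 at a = 0.94: Pab(L + b)/(6LEI) = 56.84/EI
  relative rotation θ_0 = (0 + 215)/EI = 215/EI
A unit hogging moment at B produces rotation L₁/(3EI) + L₂/(3EI) = 3.917/EI.
Compatibility: M_B·(L₁+L₂)/(3EI) = θ_0, giving M_B = 54.9 kN·m (hogging).
Span AB, ΣM about A with M_B applied at B: R_B^{AB}·4.25 = 0 + 54.9, so R_B^{AB} = 12.92 kN and R_A = 0 − 12.92 = -12.92 kN.
Span BC, ΣM about C: R_B^{BC}·7.5 = 446.6 + 54.9, so R_B^{BC} = 66.87 kN and R_C = 97 − 66.87 = 30.13 kN.
R_B = 12.92 + 66.87 = 79.79 kN.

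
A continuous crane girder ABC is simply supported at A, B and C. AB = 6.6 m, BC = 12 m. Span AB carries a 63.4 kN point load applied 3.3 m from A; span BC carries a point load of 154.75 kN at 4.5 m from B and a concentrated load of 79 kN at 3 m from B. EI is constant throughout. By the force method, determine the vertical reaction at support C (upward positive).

R_C = 48.09 kN

Release continuity at B by inserting a hinge; the redundant is the internal moment M_B. The primary structure is two simply-supported spans AB and BC.
Rotations at B on the released spans (each span's end-slope, ×1/EI):
  span AB: point load 63.4 at a = 3.3: Pab(L + a)/(6LEI) = 172.6/EI
  span BC: point load 154.75 at a = 4.5: Pab(L + b)/(6LEI) = 1415/EI
  span BC: point load 79 at a = 3: Pab(L + b)/(6LEI) = 622.1/EI
  relative rotation θ_0 = (172.6 + 2037)/EI = 2209/EI
A unit hogging moment at B produces rotation L₁/(3EI) + L₂/(3EI) = 6.2/EI.
Slope continuity at B: θ_0 = M_B·6.2/EI, so M_B = 2209/6.2 = 356.3 kN·m (hogging).
Span BC, ΣM about C: R_B^{BC}·12 = 1872 + 356.3, so R_B^{BC} = 185.7 kN and R_C = 233.8 − 185.7 = 48.09 kN.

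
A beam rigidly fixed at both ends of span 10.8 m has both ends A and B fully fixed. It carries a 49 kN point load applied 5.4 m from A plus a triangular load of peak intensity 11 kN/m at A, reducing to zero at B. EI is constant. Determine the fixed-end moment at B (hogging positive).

M_B = 108.9 kN·m

Release both end moments; the primary structure is a simply-supported span AB with redundants M_A and M_B.
Simple-span end rotations at A and B under the given loads:
  at A: point load 49 at a = 5.4: Pab(L + b)/(6LEI) = 357.2/EI
  at B: point load 49 at a = 5.4: Pab(L + a)/(6LEI) = 357.2/EI
  at A: triangular load, peak 11: w₀L³/(45EI) = 307.9/EI
  at B: triangular load, peak 11: 7w₀L³/(360EI) = 269.4/EI
  θ_A0 = 665.1/EI,  θ_B0 = 626.6/EI
Flexibility coefficients: a unit moment at one end gives L/(3EI) there and L/(6EI) at the far end, so f₁₁ = f₂₂ = 3.6/EI and f₁₂ = f₂₁ = 1.8/EI.
Compatibility — zero rotation at each built-in end:
  3.6 M_A + 1.8 M_B = 665.1
  1.8 M_A + 3.6 M_B = 626.6
Solving the pair gives M_A = 130.3 kN·m and M_B = 108.9 kN·m (hogging).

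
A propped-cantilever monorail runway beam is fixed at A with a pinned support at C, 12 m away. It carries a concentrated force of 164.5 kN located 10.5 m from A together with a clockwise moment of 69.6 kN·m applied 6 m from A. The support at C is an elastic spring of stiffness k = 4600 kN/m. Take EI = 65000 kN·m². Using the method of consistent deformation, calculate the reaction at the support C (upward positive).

Choose R_C as the redundant. The primary structure is the cantilever fixed at A.
Downward deflection at the released point C due to the loads:
  point load 164.5 at a = 10.5: Pa²(3L − a)/(6EI) = 77079/EI
  clockwise couple 69.6 at a = 6: M₀a(2L − a)/(2EI) = 3758/EI
  δ_0 = 80837/EI
Flexibility coefficient — unit upward force at C: δ_{CC} = L³/(3EI) = 576/EI.
With EI = 65000 kN·m²: δ_0 = 1.2436 m and δ_{CC} = 0.008862 m/kN.
Compatibility — the spring shortens by R_C/k under the reaction it provides: δ_0 − R_C·δ_{CC} = R_C/k. With 1/k = 0.000217 m/kN, R_C = δ_0 / (δ_{CC} + 1/k) = 1.2436 / (0.008862 + 0.000217) = 137 kN.

R_C = 137 kN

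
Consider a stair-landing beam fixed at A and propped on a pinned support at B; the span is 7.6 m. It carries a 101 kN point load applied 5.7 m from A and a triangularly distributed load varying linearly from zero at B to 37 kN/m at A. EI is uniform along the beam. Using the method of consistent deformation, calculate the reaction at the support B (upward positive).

Take the reaction at B as the redundant and release it; the primary structure is a cantilever fixed at A.
Downward deflection at the released point B due to the loads:
  point load 101 at a = 5.7: Pa²(3L − a)/(6EI) = 9352/EI
  triangular load, peak 37 at the fixed end: w₀L⁴/(30EI) = 4115/EI
  δ_0 = 13467/EI
Tip deflection under a unit load at B: L³/(3EI) = 146.3/EI.
The prop prevents deflection at B: R_B = δ_0/δ_{BB} = 13467/146.3 = 92.03 kN.

R_B = 92.03 kN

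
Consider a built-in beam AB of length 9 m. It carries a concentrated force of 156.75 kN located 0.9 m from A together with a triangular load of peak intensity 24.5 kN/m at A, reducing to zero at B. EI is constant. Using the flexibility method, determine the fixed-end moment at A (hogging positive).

M_A = 213.5 kN·m

Release both end moments; the primary structure is a simply-supported span AB with redundants M_A and M_B.
End rotations of the released simple span under the applied load (×1/EI):
  at A: point load 156.75 at a = 0.9: Pab(L + b)/(6LEI) = 361.9/EI
  at B: point load 156.75 at a = 0.9: Pab(L + a)/(6LEI) = 209.5/EI
  at A: triangular load, peak 24.5: w₀L³/(45EI) = 396.9/EI
  at B: triangular load, peak 24.5: 7w₀L³/(360EI) = 347.3/EI
  θ_A0 = 758.8/EI,  θ_B0 = 556.8/EI
Flexibility coefficients: a unit moment at one end gives L/(3EI) there and L/(6EI) at the far end, so f₁₁ = f₂₂ = 3/EI and f₁₂ = f₂₁ = 1.5/EI.
Compatibility — zero rotation at each built-in end:
  3 M_A + 1.5 M_B = 758.8
  1.5 M_A + 3 M_B = 556.8
Solving the pair gives M_A = 213.5 kN·m and M_B = 78.85 kN·m (hogging).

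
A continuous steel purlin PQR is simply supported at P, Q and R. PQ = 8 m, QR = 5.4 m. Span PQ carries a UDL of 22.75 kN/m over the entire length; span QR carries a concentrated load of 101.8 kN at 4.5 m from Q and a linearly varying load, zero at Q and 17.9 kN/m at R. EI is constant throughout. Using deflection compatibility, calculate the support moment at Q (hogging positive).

Take M_Q as the redundant. Released structure: two simple spans PQ and QR with a hinge at Q.
Rotations at Q on the released spans (each span's end-slope, ×1/EI):
  span PQ: UDL 22.75: wL³/(24EI) = 485.3/EI
  span QR: point load 101.8 at a = 4.5: Pab(L + b)/(6LEI) = 80.17/EI
  span QR: triangular load, peak 17.9: 7w₀L³/(360EI) = 54.81/EI
  relative rotation θ_0 = (485.3 + 135)/EI = 620.3/EI
A unit hogging moment at Q produces rotation L₁/(3EI) + L₂/(3EI) = 4.467/EI.
Slope continuity at Q: θ_0 = M_Q·4.467/EI, so M_Q = 620.3/4.467 = 138.9 kN·m (hogging).

M_Q = 138.9 kN·m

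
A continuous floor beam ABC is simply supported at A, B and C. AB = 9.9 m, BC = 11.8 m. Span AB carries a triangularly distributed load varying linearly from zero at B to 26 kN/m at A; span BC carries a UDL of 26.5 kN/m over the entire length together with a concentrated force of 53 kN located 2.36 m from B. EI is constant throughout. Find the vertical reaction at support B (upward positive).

Insert a hinge at B; M_B is the redundant, and each span becomes simply supported.
End slopes at the hinge B, treating each span as simply supported:
  span AB: triangular load, peak 26: 7w₀L³/(360EI) = 490.5/EI
  span BC: UDL 26.5: wL³/(24EI) = 1814/EI
  span BC: point load 53 at a = 2.36: Pab(L + b)/(6LEI) = 354.2/EI
  relative rotation θ_0 = (490.5 + 2168)/EI = 2659/EI
A unit hogging moment at B produces rotation L₁/(3EI) + L₂/(3EI) = 7.233/EI.
Slope continuity at B: θ_0 = M_B·7.233/EI, so M_B = 2659/7.233 = 367.6 kN·m (hogging).
Span AB, ΣM about A with M_B applied at B: R_B^{AB}·9.9 = 424.7 + 367.6, so R_B^{AB} = 80.03 kN and R_A = 128.7 − 80.03 = 48.67 kN.
Span BC, ΣM about C: R_B^{BC}·11.8 = 2345 + 367.6, so R_B^{BC} = 229.9 kN and R_C = 365.7 − 229.9 = 135.8 kN.
R_B = 80.03 + 229.9 = 309.9 kN.

R_B = 309.9 kN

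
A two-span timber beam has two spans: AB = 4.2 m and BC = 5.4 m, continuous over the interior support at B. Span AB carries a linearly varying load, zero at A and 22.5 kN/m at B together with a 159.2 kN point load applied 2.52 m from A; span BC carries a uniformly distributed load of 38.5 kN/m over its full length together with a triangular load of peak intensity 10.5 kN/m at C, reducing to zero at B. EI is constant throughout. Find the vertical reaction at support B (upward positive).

R_B = 306.8 kN

Take M_B as the redundant. Released structure: two simple spans AB and BC with a hinge at B.
Rotations at B on the released spans (each span's end-slope, ×1/EI):
  span AB: triangular load, peak 22.5: w₀L³/(45EI) = 37.04/EI
  span AB: point load 159.2 at a = 2.52: Pab(L + a)/(6LEI) = 179.7/EI
  span BC: UDL 38.5: wL³/(24EI) = 252.6/EI
  span BC: triangular load, peak 10.5: 7w₀L³/(360EI) = 32.15/EI
  relative rotation θ_0 = (216.8 + 284.7)/EI = 501.5/EI
A unit hogging moment at B produces rotation L₁/(3EI) + L₂/(3EI) = 3.2/EI.
Slope continuity at B: θ_0 = M_B·3.2/EI, so M_B = 501.5/3.2 = 156.7 kN·m (hogging).
Span AB, ΣM about A with M_B applied at B: R_B^{AB}·4.2 = 533.5 + 156.7, so R_B^{AB} = 164.3 kN and R_A = 206.4 − 164.3 = 42.11 kN.
Span BC, ΣM about C: R_B^{BC}·5.4 = 612.4 + 156.7, so R_B^{BC} = 142.4 kN and R_C = 236.2 − 142.4 = 93.83 kN.
R_B = 164.3 + 142.4 = 306.8 kN.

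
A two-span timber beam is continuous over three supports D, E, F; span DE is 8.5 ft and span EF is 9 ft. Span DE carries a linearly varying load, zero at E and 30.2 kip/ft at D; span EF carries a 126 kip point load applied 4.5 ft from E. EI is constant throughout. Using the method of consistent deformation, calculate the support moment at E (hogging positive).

Insert a hinge at E; M_E is the redundant, and each span becomes simply supported.
Discontinuity in slope at E on the released structure — sum the simple-span end rotations:
  span DE: triangular load, peak 30.2: 7w₀L³/(360EI) = 360.6/EI
  span EF: point load 126 at a = 4.5: Pab(L + b)/(6LEI) = 637.9/EI
  relative rotation θ_0 = (360.6 + 637.9)/EI = 998.5/EI
A unit hogging moment at E produces rotation L₁/(3EI) + L₂/(3EI) = 5.833/EI.
Compatibility: M_E·(L₁+L₂)/(3EI) = θ_0, giving M_E = 171.2 kip·ft (hogging).

M_E = 171.2 kip·ft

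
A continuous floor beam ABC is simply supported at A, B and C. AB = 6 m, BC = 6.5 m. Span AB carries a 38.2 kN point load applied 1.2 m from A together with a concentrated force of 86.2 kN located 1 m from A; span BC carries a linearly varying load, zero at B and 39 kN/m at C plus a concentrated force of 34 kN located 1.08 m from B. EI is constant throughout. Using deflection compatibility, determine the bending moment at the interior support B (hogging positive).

M_B = 95.26 kN·m

Release continuity at B by inserting a hinge; the redundant is the internal moment M_B. The primary structure is two simply-supported spans AB and BC.
Discontinuity in slope at B on the released structure — sum the simple-span end rotations:
  span AB: point load 38.2 at a = 1.2: Pab(L + a)/(6LEI) = 44.01/EI
  span AB: point load 86.2 at a = 1: Pab(L + a)/(6LEI) = 83.81/EI
  span BC: triangular load, peak 39: 7w₀L³/(360EI) = 208.3/EI
  span BC: point load 34 at a = 1.08: Pab(L + b)/(6LEI) = 60.83/EI
  relative rotation θ_0 = (127.8 + 269.1)/EI = 396.9/EI
A unit hogging moment at B produces rotation L₁/(3EI) + L₂/(3EI) = 4.167/EI.
Slope continuity at B: θ_0 = M_B·4.167/EI, so M_B = 396.9/4.167 = 95.26 kN·m (hogging).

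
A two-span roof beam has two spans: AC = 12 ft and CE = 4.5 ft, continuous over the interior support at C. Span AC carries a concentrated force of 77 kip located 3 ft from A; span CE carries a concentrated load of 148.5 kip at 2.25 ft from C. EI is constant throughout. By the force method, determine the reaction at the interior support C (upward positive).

R_C = 128 kip

Take M_C as the redundant. Released structure: two simple spans AC and CE with a hinge at C.
Rotations at C on the released spans (each span's end-slope, ×1/EI):
  span AC: point load 77 at a = 3: Pab(L + a)/(6LEI) = 433.1/EI
  span CE: point load 148.5 at a = 2.25: Pab(L + b)/(6LEI) = 187.9/EI
  relative rotation θ_0 = (433.1 + 187.9)/EI = 621.1/EI
A unit hogging moment at C produces rotation L₁/(3EI) + L₂/(3EI) = 5.5/EI.
Slope continuity at C: θ_0 = M_C·5.5/EI, so M_C = 621.1/5.5 = 112.9 kip·ft (hogging).
Span AC, ΣM about A with M_C applied at C: R_C^{AC}·12 = 231 + 112.9, so R_C^{AC} = 28.66 kip and R_A = 77 − 28.66 = 48.34 kip.
Span CE, ΣM about E: R_C^{CE}·4.5 = 334.1 + 112.9, so R_C^{CE} = 99.34 kip and R_E = 148.5 − 99.34 = 49.16 kip.
R_C = 28.66 + 99.34 = 128 kip.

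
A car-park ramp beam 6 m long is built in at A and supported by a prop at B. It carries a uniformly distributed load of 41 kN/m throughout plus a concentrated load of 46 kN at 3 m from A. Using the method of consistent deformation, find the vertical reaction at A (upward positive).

Take the reaction at B as the redundant and release it; the primary structure is a cantilever fixed at A.
Primary-structure tip deflection at B by superposition:
  UDL 41: wL⁴/(8EI) = 6642/EI
  point load 46 at a = 3: Pa²(3L − a)/(6EI) = 1035/EI
  δ_0 = 7677/EI
Flexibility coefficient — unit upward force at B: δ_{BB} = L³/(3EI) = 72/EI.
Compatibility at B: δ_0 − R_B·δ_{BB} = 0, so R_B = 7677/72 = 106.6 kN.
Vertical equilibrium: R_A = ΣP − R_B = 292 − 106.6 = 185.4 kN.

R_A = 185.4 kN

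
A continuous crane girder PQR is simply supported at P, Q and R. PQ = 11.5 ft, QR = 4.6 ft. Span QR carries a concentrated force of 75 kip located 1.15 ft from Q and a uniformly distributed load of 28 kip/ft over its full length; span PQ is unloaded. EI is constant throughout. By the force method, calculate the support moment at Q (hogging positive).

Take M_Q as the redundant. Released structure: two simple spans PQ and QR with a hinge at Q.
Rotations at Q on the released spans (each span's end-slope, ×1/EI):
  span QR: point load 75 at a = 1.15: Pab(L + b)/(6LEI) = 86.79/EI
  span QR: UDL 28: wL³/(24EI) = 113.6/EI
  relative rotation θ_0 = (0 + 200.3)/EI = 200.3/EI
A unit hogging moment at Q produces rotation L₁/(3EI) + L₂/(3EI) = 5.367/EI.
Compatibility: M_Q·(L₁+L₂)/(3EI) = θ_0, giving M_Q = 37.33 kip·ft (hogging).

M_Q = 37.33 kip·ft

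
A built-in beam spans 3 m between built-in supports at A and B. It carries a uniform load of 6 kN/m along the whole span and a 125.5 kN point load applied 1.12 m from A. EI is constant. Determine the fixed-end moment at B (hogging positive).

M_B = 37.38 kN·m

Take the two fixed-end moments M_A, M_B as redundants; the released structure is the simple span AB.
On the primary (simply-supported) span, the end slopes from the loading are:
  at A: UDL 6: wL³/(24EI) = 6.75/EI
  at B: UDL 6: wL³/(24EI) = 6.75/EI
  at A: point load 125.5 at a = 1.12: Pab(L + b)/(6LEI) = 71.64/EI
  at B: point load 125.5 at a = 1.12: Pab(L + a)/(6LEI) = 60.48/EI
  θ_A0 = 78.39/EI,  θ_B0 = 67.23/EI
Flexibility coefficients: a unit moment at one end gives L/(3EI) there and L/(6EI) at the far end, so f₁₁ = f₂₂ = 1/EI and f₁₂ = f₂₁ = 0.5/EI.
Compatibility — zero rotation at each built-in end:
  1 M_A + 0.5 M_B = 78.39
  0.5 M_A + 1 M_B = 67.23
Solving the pair gives M_A = 59.7 kN·m and M_B = 37.38 kN·m (hogging).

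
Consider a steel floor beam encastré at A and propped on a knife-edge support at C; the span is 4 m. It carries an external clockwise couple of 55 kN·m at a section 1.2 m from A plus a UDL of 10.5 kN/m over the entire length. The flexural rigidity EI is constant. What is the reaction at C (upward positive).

R_C = 26.27 kN

Release the roller at C. Primary structure: cantilever fixed at A.
Downward deflection at the released point C due to the loads:
  clockwise couple 55 at a = 1.2: M₀a(2L − a)/(2EI) = 224.4/EI
  UDL 10.5: wL⁴/(8EI) = 336/EI
  δ_0 = 560.4/EI
Flexibility coefficient — unit upward force at C: δ_{CC} = L³/(3EI) = 21.33/EI.
The prop prevents deflection at C: R_C = δ_0/δ_{CC} = 560.4/21.33 = 26.27 kN.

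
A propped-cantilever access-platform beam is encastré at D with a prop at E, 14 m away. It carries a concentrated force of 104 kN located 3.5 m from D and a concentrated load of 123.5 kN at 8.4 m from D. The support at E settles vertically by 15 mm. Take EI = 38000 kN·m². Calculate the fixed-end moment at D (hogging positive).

M_D = 538.1 kN·m

Take the reaction at E as the redundant and release it; the primary structure is a cantilever fixed at D.
Free-end deflection of the primary structure under the applied loading (downward +):
  point load 104 at a = 3.5: Pa²(3L − a)/(6EI) = 8175/EI
  point load 123.5 at a = 8.4: Pa²(3L − a)/(6EI) = 48799/EI
  δ_0 = 56974/EI
Flexibility coefficient — unit upward force at E: δ_{EE} = L³/(3EI) = 914.7/EI.
With EI = 38000 kN·m²: δ_0 = 1.4993 m and δ_{EE} = 0.02407 m/kN.
Compatibility — the beam at E must follow the support down by 0.015 m: δ_0 − R_E·δ_{EE} = 0.015, so R_E = (1.4993 − 0.015)/0.02407 = 61.67 kN.
Moment equilibrium about D: M_D = Σ(load moments about D) − R_E·L = 1401 − 61.67×14 = 538.1 kN·m.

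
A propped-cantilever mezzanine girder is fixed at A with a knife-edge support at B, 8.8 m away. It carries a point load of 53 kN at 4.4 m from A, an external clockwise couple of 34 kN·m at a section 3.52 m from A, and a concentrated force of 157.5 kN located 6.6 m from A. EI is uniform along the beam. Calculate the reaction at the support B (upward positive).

R_B = 119.9 kN

Release the roller at B. Primary structure: cantilever fixed at A.
Deflection at B on the released cantilever, summing each load's contribution:
  point load 53 at a = 4.4: Pa²(3L − a)/(6EI) = 3762/EI
  clockwise couple 34 at a = 3.52: M₀a(2L − a)/(2EI) = 842.5/EI
  point load 157.5 at a = 6.6: Pa²(3L − a)/(6EI) = 22640/EI
  δ_0 = 27245/EI
Tip deflection under a unit load at B: L³/(3EI) = 227.2/EI.
The prop prevents deflection at B: R_B = δ_0/δ_{BB} = 27245/227.2 = 119.9 kN.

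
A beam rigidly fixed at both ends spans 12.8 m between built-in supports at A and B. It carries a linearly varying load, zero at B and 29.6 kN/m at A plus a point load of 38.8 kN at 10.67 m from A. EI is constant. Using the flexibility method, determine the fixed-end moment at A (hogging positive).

M_A = 253.9 kN·m

Take the two fixed-end moments M_A, M_B as redundants; the released structure is the simple span AB.
On the primary (simply-supported) span, the end slopes from the loading are:
  at A: triangular load, peak 29.6: w₀L³/(45EI) = 1379/EI
  at B: triangular load, peak 29.6: 7w₀L³/(360EI) = 1207/EI
  at A: point load 38.8 at a = 10.67: Pab(L + b)/(6LEI) = 171.4/EI
  at B: point load 38.8 at a = 10.67: Pab(L + a)/(6LEI) = 269.5/EI
  θ_A0 = 1551/EI,  θ_B0 = 1477/EI
Flexibility coefficients: a unit moment at one end gives L/(3EI) there and L/(6EI) at the far end, so f₁₁ = f₂₂ = 4.267/EI and f₁₂ = f₂₁ = 2.133/EI.
Compatibility — zero rotation at each built-in end:
  4.267 M_A + 2.133 M_B = 1551
  2.133 M_A + 4.267 M_B = 1477
Solving the pair gives M_A = 253.9 kN·m and M_B = 219.1 kN·m (hogging).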